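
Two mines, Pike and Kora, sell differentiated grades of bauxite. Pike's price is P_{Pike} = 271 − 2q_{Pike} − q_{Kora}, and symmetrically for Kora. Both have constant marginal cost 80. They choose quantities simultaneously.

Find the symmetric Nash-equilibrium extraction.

Mine Pike's profit: π = q_{Pike}(271 − 2q_{Pike} − q_{Kora}) − 80q_{Pike}.
∂π/∂q_{Pike} = 191 − 4q_{Pike} − q_{Kora} = 0 ⇒ q_{Pike} = 47.75 − 0.25q_{Kora}.
The game is symmetric, so in equilibrium q_{Kora} = q_{Pike}: the reaction function gives 1.25q_{Pike} = 47.75, hence q_{Pike} = 38.2.

38.2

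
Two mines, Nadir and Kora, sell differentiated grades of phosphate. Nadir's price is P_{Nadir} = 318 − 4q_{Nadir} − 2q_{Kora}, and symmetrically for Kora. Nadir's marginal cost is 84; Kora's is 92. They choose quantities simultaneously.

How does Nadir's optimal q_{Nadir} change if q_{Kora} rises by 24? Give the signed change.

Mine Nadir's profit: π = q_{Nadir}(318 − 4q_{Nadir} − 2q_{Kora}) − 84q_{Nadir}.
∂π/∂q_{Nadir} = 234 − 8q_{Nadir} − 2q_{Kora} = 0 ⇒ q_{Nadir} = 29.25 − 0.25q_{Kora}.
The reaction-function slope is −0.25, so a 24-unit rise in q_{Kora} moves q_{Nadir} by −0.25 × 24 = −6. Nadir's best response falls — the actions are strategic substitutes.

-6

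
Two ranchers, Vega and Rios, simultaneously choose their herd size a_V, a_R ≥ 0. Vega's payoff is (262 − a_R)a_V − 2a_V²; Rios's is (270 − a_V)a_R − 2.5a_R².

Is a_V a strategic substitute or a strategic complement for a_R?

strategic substitutes

Expanding Vega's payoff: 262a_V − a_Ra_V − 2a_V².
∂π/∂a_V = 262 − a_R − 4a_V = 0, so a_V = 65.5 − 0.25a_R.
The best-response slope da_V/da_R = −0.25 < 0: the reaction function is downward-sloping, so the choices are strategic substitutes.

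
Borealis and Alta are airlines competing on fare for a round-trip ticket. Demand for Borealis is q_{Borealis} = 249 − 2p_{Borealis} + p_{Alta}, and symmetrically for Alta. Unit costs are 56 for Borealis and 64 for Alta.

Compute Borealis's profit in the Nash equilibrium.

8554.32

Borealis's profit: π = (p_{Borealis} − 56)(249 − 2p_{Borealis} + p_{Alta}).
∂π/∂p_{Borealis} = 361 − 4p_{Borealis} + p_{Alta} = 0 ⇒ p_{Borealis} = 90.25 + 0.25p_{Alta}.
Similarly p_{Alta} = 94.25 + 0.25p_{Borealis}.
Solving the two reaction functions simultaneously: (1 − (0.25)(0.25))p_{Borealis} = 90.25 + 0.25·94.25, so 0.9375p_{Borealis} = 113.8125 and p_{Borealis} = 121.4.
Then p_{Alta} = 94.25 + 0.25·121.4 = 124.6.
q_{Borealis} = 249 − 2·121.4 + 124.6 = 130.8.
Profit = (121.4 − 56)·130.8 = 8554.32.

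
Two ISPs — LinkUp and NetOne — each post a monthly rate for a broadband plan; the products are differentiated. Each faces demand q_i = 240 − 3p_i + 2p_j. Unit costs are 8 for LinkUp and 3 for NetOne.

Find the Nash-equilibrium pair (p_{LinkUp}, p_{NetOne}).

LinkUp's profit: π = (p_{LinkUp} − 8)(240 − 3p_{LinkUp} + 2p_{NetOne}).
∂π/∂p_{LinkUp} = 264 − 6p_{LinkUp} + 2p_{NetOne} = 0 ⇒ p_{LinkUp} = 44 + (1/3)p_{NetOne}.
Similarly p_{NetOne} = 41.5 + (1/3)p_{LinkUp}.
Substituting the second reaction function into the first: p_{LinkUp} = 44 + (1/3)(41.5 + (1/3)p_{LinkUp}), which gives (8/9)p_{LinkUp} = 347/6 ⇒ p_{LinkUp} = 65.0625.
Then p_{NetOne} = 41.5 + (1/3)·65.0625 = 63.1875.

65.0625, 63.1875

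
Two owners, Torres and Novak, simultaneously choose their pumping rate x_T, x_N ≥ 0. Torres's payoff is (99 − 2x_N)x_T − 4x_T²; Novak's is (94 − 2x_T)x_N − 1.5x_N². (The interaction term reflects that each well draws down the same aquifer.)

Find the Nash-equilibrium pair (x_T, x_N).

Expanding Torres's payoff: 99x_T − 2x_Nx_T − 4x_T².
∂π/∂x_T = 99 − 2x_N − 8x_T = 0, so x_T = 12.375 − 0.25x_N.
Likewise for Novak: x_N = 94/3 − (2/3)x_T.
Plugging x_N into Torres's best response: x_T = 12.375 − 0.25(94/3 − (2/3)x_T) ⇒ (5/6)x_T = 109/24, so x_T = 5.45.
Then x_N = 94/3 − (2/3)·5.45 = 27.7.

5.45, 27.7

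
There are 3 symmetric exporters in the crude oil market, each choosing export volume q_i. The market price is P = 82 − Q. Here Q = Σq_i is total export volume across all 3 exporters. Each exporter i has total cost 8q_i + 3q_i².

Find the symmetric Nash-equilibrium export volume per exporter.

A representative exporter's profit is π_i = q_i(82 − Q) − 8q_i − 3q_i², with Q = q_i + Σ_{j≠i} q_j.
First-order condition: 74 − 8q_i − Σ_{j≠i} q_j = 0.
Imposing symmetry (q_j = q for all j) turns Σ_{j≠i} q_j into 2q, so 74 = 10q and q = 7.4.

7.4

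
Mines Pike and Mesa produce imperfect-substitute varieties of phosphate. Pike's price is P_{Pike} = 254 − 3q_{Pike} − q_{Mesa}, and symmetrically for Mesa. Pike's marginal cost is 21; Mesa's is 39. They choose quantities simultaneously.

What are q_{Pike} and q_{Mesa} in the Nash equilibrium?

33.8, 30.2

Mine Pike's profit: π = q_{Pike}(254 − 3q_{Pike} − q_{Mesa}) − 21q_{Pike}.
∂π/∂q_{Pike} = 233 − 6q_{Pike} − q_{Mesa} = 0 ⇒ q_{Pike} = 233/6 − (1/6)q_{Mesa}.
Similarly q_{Mesa} = 215/6 − (1/6)q_{Pike}.
Solving the two reaction functions simultaneously: (1 − (−1/6)(−1/6))q_{Pike} = 233/6 − (1/6)·(215/6), so (35/36)q_{Pike} = 1183/36 and q_{Pike} = 33.8.
Then q_{Mesa} = 215/6 − (1/6)·33.8 = 30.2.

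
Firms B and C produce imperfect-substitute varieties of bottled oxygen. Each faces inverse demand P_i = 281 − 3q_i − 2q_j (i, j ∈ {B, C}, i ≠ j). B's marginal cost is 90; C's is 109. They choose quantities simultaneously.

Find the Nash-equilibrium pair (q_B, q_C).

Firm B's profit: π = q_B(281 − 3q_B − 2q_C) − 90q_B.
∂π/∂q_B = 191 − 6q_B − 2q_C = 0 ⇒ q_B = 191/6 − (1/3)q_C.
Similarly q_C = 86/3 − (1/3)q_B.
Plugging q_C into B's best response: q_B = 191/6 − (1/3)(86/3 − (1/3)q_B) ⇒ (8/9)q_B = 401/18, so q_B = 25.0625.
Then q_C = 86/3 − (1/3)·25.0625 = 20.3125.

25.0625, 20.3125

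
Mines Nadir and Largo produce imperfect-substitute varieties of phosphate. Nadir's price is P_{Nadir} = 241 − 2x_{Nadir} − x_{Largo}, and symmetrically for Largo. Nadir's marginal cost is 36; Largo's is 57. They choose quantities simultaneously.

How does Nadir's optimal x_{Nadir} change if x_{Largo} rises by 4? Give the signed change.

Mine Nadir's profit: π = x_{Nadir}(241 − 2x_{Nadir} − x_{Largo}) − 36x_{Nadir}.
∂π/∂x_{Nadir} = 205 − 4x_{Nadir} − x_{Largo} = 0 ⇒ x_{Nadir} = 51.25 − 0.25x_{Largo}.
The reaction-function slope is −0.25, so a 4-unit rise in x_{Largo} moves x_{Nadir} by −0.25 × 4 = −1. Nadir's best response falls — the actions are strategic substitutes.

-1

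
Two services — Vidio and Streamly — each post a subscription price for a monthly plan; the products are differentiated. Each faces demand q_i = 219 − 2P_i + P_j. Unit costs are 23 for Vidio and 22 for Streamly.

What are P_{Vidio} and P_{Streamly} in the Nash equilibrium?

Vidio's profit: π = (P_{Vidio} − 23)(219 − 2P_{Vidio} + P_{Streamly}).
∂π/∂P_{Vidio} = 265 − 4P_{Vidio} + P_{Streamly} = 0 ⇒ P_{Vidio} = 66.25 + 0.25P_{Streamly}.
Similarly P_{Streamly} = 65.75 + 0.25P_{Vidio}.
Plugging P_{Streamly} into Vidio's best response: P_{Vidio} = 66.25 + 0.25(65.75 + 0.25P_{Vidio}) ⇒ 0.9375P_{Vidio} = 82.6875, so P_{Vidio} = 88.2.
Then P_{Streamly} = 65.75 + 0.25·88.2 = 87.8.

88.2, 87.8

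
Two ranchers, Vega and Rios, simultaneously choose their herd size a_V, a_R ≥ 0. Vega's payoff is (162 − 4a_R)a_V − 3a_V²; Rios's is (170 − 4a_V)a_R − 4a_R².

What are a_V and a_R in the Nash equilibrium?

19.25, 11.625

Expanding Vega's payoff: 162a_V − 4a_Ra_V − 3a_V².
∂π/∂a_V = 162 − 4a_R − 6a_V = 0, so a_V = 27 − (2/3)a_R.
Likewise for Rios: a_R = 21.25 − 0.5a_V.
Substituting the second reaction function into the first: a_V = 27 − (2/3)(21.25 − 0.5a_V), which gives (2/3)a_V = 77/6 ⇒ a_V = 19.25.
Then a_R = 21.25 − 0.5·19.25 = 11.625.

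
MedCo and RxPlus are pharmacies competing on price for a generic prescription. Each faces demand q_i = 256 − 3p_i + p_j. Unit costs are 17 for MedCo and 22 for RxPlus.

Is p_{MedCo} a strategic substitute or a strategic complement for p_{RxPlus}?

MedCo's profit: π = (p_{MedCo} − 17)(256 − 3p_{MedCo} + p_{RxPlus}).
∂π/∂p_{MedCo} = 307 − 6p_{MedCo} + p_{RxPlus} = 0 ⇒ p_{MedCo} = 307/6 + (1/6)p_{RxPlus}.
The best-response slope dp_{MedCo}/dp_{RxPlus} = 1/6 > 0: the reaction function is upward-sloping, so the choices are strategic complements.

strategic complements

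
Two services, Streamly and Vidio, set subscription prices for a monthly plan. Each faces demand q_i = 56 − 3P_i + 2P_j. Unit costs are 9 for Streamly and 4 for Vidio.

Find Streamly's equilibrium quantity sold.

Streamly's profit: π = (P_{Streamly} − 9)(56 − 3P_{Streamly} + 2P_{Vidio}).
∂π/∂P_{Streamly} = 83 − 6P_{Streamly} + 2P_{Vidio} = 0 ⇒ P_{Streamly} = 83/6 + (1/3)P_{Vidio}.
Similarly P_{Vidio} = 34/3 + (1/3)P_{Streamly}.
Substituting the second reaction function into the first: P_{Streamly} = 83/6 + (1/3)(34/3 + (1/3)P_{Streamly}), which gives (8/9)P_{Streamly} = 317/18 ⇒ P_{Streamly} = 19.8125.
Then P_{Vidio} = 34/3 + (1/3)·19.8125 = 17.9375.
q_{Streamly} = 56 − 3·19.8125 + 2·17.9375 = 32.4375.

32.4375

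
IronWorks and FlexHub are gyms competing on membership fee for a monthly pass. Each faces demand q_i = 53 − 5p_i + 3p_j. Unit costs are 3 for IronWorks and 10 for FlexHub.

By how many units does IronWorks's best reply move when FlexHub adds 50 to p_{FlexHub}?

IronWorks's profit: π = (p_{IronWorks} − 3)(53 − 5p_{IronWorks} + 3p_{FlexHub}).
∂π/∂p_{IronWorks} = 68 − 10p_{IronWorks} + 3p_{FlexHub} = 0 ⇒ p_{IronWorks} = 6.8 + 0.3p_{FlexHub}.
The reaction-function slope is 0.3, so a 50-unit rise in p_{FlexHub} moves p_{IronWorks} by 0.3 × 50 = 15. IronWorks's best response rises — the actions are strategic complements.

15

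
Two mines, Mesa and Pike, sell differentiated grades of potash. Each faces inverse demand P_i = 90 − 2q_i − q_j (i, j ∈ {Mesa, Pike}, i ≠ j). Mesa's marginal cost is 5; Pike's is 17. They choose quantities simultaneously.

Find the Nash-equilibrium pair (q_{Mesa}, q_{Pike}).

17.8, 13.8

Mine Mesa's profit: π = q_{Mesa}(90 − 2q_{Mesa} − q_{Pike}) − 5q_{Mesa}.
∂π/∂q_{Mesa} = 85 − 4q_{Mesa} − q_{Pike} = 0 ⇒ q_{Mesa} = 21.25 − 0.25q_{Pike}.
Similarly q_{Pike} = 18.25 − 0.25q_{Mesa}.
Substituting the second reaction function into the first: q_{Mesa} = 21.25 − 0.25(18.25 − 0.25q_{Mesa}), which gives 0.9375q_{Mesa} = 16.6875 ⇒ q_{Mesa} = 17.8.
Then q_{Pike} = 18.25 − 0.25·17.8 = 13.8.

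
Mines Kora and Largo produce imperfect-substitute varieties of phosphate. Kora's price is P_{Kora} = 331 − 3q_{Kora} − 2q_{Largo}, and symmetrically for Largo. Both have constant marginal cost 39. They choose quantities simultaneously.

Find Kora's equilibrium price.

Mine Kora's profit: π = q_{Kora}(331 − 3q_{Kora} − 2q_{Largo}) − 39q_{Kora}.
∂π/∂q_{Kora} = 292 − 6q_{Kora} − 2q_{Largo} = 0 ⇒ q_{Kora} = 146/3 − (1/3)q_{Largo}.
Setting q_{Kora} = q_{Largo} in the reaction function: q_{Kora} = 146/3 − (1/3)q_{Kora}, so q_{Kora} = (146/3) / (4/3) = 36.5.
P_{Kora} = 331 − 3·36.5 − 2·36.5 = 148.5.

148.5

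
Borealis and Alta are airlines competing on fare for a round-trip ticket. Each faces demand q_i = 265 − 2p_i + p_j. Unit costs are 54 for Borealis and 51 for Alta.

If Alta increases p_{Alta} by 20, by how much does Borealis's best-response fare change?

Borealis's profit: π = (p_{Borealis} − 54)(265 − 2p_{Borealis} + p_{Alta}).
∂π/∂p_{Borealis} = 373 − 4p_{Borealis} + p_{Alta} = 0 ⇒ p_{Borealis} = 93.25 + 0.25p_{Alta}.
The reaction-function slope is 0.25, so a 20-unit rise in p_{Alta} moves p_{Borealis} by 0.25 × 20 = 5. Borealis's best response rises — the actions are strategic complements.

5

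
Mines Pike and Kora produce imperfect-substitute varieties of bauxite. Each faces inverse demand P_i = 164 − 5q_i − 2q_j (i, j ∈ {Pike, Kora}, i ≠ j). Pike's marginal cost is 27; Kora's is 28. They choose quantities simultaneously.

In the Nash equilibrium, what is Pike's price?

84.1875

Mine Pike's profit: π = q_{Pike}(164 − 5q_{Pike} − 2q_{Kora}) − 27q_{Pike}.
∂π/∂q_{Pike} = 137 − 10q_{Pike} − 2q_{Kora} = 0 ⇒ q_{Pike} = 13.7 − 0.2q_{Kora}.
Similarly q_{Kora} = 13.6 − 0.2q_{Pike}.
Substituting the second reaction function into the first: q_{Pike} = 13.7 − 0.2(13.6 − 0.2q_{Pike}), which gives 0.96q_{Pike} = 10.98 ⇒ q_{Pike} = 11.4375.
Then q_{Kora} = 13.6 − 0.2·11.4375 = 11.3125.
P_{Pike} = 164 − 5·11.4375 − 2·11.3125 = 84.1875.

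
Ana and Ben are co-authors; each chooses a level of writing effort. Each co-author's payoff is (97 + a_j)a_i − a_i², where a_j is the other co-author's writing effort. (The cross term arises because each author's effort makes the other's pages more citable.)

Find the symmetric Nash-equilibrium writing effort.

97

Ana's payoff is (97 + a_B)a_A − a_A².
∂π/∂a_A = 97 + a_B − 2a_A = 0, so a_A = 48.5 + 0.5a_B.
By symmetry a_B = a_A; substituting into the reaction function, 0.5a_A = 48.5 and a_A = 97.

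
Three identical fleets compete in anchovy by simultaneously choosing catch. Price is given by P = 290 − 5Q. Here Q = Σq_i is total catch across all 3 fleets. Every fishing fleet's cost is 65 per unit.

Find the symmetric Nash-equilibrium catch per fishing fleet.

A representative fishing fleet's profit is π_i = q_i(290 − 5Q) − 65q_i, with Q = q_i + Σ_{j≠i} q_j.
First-order condition: 225 − 10q_i − 5Σ_{j≠i} q_j = 0.
With identical fishing fleets, set every q_j = q: then 225 − 10q − 10q = 0, i.e. q = 225/20 = 11.25.

11.25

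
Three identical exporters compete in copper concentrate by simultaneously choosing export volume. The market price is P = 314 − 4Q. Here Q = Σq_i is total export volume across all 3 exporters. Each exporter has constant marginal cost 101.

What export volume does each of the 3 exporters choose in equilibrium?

A representative exporter's profit is π_i = q_i(314 − 4Q) − 101q_i, with Q = q_i + Σ_{j≠i} q_j.
First-order condition: 213 − 8q_i − 4Σ_{j≠i} q_j = 0.
With identical exporters, set every q_j = q: then 213 − 8q − 8q = 0, i.e. q = 213/16 = 13.3125.

13.3125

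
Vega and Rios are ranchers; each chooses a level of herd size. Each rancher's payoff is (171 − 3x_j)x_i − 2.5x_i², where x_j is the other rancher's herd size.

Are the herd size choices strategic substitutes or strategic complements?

Vega's payoff is (171 − 3x_R)x_V − 2.5x_V².
∂π/∂x_V = 171 − 3x_R − 5x_V = 0, so x_V = 34.2 − 0.6x_R.
The best-response slope dx_V/dx_R = −0.6 < 0: the reaction function is downward-sloping, so the choices are strategic substitutes.

strategic substitutes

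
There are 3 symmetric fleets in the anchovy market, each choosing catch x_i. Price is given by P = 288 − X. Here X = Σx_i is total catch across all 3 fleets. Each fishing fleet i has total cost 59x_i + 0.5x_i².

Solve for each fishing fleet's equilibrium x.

A representative fishing fleet's profit is π_i = x_i(288 − X) − 59x_i − 0.5x_i², with X = x_i + Σ_{j≠i} x_j.
First-order condition: 229 − 3x_i − Σ_{j≠i} x_j = 0.
Imposing symmetry (x_j = x for all j) turns Σ_{j≠i} x_j into 2x, so 229 = 5x and x = 45.8.

45.8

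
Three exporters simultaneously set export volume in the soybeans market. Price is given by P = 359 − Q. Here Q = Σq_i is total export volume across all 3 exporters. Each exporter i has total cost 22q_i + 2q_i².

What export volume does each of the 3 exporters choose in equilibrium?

A representative exporter's profit is π_i = q_i(359 − Q) − 22q_i − 2q_i², with Q = q_i + Σ_{j≠i} q_j.
First-order condition: 337 − 6q_i − Σ_{j≠i} q_j = 0.
In a symmetric equilibrium every exporter chooses the same q, so Σ_{j≠i} q_j = 2q. The condition becomes 337 − 8q = 0, giving q = 337/8 = 42.125.

42.125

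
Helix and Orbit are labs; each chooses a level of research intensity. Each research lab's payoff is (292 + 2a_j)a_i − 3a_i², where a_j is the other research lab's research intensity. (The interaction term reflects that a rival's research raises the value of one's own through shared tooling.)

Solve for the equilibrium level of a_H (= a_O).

Helix's payoff is (292 + 2a_O)a_H − 3a_H².
∂π/∂a_H = 292 + 2a_O − 6a_H = 0, so a_H = 146/3 + (1/3)a_O.
Setting a_H = a_O in the reaction function: a_H = 146/3 + (1/3)a_H, so a_H = (146/3) / (2/3) = 73.

73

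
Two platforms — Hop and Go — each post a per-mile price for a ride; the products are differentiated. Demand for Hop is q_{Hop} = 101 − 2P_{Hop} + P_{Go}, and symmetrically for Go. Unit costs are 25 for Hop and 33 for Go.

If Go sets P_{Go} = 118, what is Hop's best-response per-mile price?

67.25

Hop's profit: π = (P_{Hop} − 25)(101 − 2P_{Hop} + P_{Go}).
∂π/∂P_{Hop} = 151 − 4P_{Hop} + P_{Go} = 0 ⇒ P_{Hop} = 37.75 + 0.25P_{Go}.
At P_{Go} = 118: P_{Hop} = 37.75 + 0.25·118 = 67.25.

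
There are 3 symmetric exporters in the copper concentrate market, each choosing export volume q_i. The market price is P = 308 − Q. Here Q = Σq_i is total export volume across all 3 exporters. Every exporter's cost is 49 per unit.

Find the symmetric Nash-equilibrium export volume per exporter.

64.75

A representative exporter's profit is π_i = q_i(308 − Q) − 49q_i, with Q = q_i + Σ_{j≠i} q_j.
First-order condition: 259 − 2q_i − Σ_{j≠i} q_j = 0.
Imposing symmetry (q_j = q for all j) turns Σ_{j≠i} q_j into 2q, so 259 = 4q and q = 64.75.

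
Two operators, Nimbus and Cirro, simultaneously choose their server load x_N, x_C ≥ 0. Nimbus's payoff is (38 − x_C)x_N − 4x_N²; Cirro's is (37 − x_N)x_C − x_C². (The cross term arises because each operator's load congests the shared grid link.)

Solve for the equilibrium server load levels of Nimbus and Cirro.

Expanding Nimbus's payoff: 38x_N − x_Cx_N − 4x_N².
∂π/∂x_N = 38 − x_C − 8x_N = 0, so x_N = 4.75 − 0.125x_C.
Likewise for Cirro: x_C = 18.5 − 0.5x_N.
Substituting the second reaction function into the first: x_N = 4.75 − 0.125(18.5 − 0.5x_N), which gives 0.9375x_N = 2.4375 ⇒ x_N = 2.6.
Then x_C = 18.5 − 0.5·2.6 = 17.2.

2.6, 17.2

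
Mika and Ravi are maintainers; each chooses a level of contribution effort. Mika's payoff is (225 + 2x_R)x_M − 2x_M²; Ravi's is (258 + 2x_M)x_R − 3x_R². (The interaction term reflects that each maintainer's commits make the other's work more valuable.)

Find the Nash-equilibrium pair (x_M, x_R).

93.3, 74.1

Expanding Mika's payoff: 225x_M + 2x_Rx_M − 2x_M².
∂π/∂x_M = 225 + 2x_R − 4x_M = 0, so x_M = 56.25 + 0.5x_R.
Likewise for Ravi: x_R = 43 + (1/3)x_M.
Substituting the second reaction function into the first: x_M = 56.25 + 0.5(43 + (1/3)x_M), which gives (5/6)x_M = 77.75 ⇒ x_M = 93.3.
Then x_R = 43 + (1/3)·93.3 = 74.1.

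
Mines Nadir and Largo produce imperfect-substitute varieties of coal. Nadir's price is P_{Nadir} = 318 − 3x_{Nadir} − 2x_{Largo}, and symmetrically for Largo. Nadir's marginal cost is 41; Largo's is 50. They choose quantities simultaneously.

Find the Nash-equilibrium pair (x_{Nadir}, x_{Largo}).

35.1875, 32.9375

Mine Nadir's profit: π = x_{Nadir}(318 − 3x_{Nadir} − 2x_{Largo}) − 41x_{Nadir}.
∂π/∂x_{Nadir} = 277 − 6x_{Nadir} − 2x_{Largo} = 0 ⇒ x_{Nadir} = 277/6 − (1/3)x_{Largo}.
Similarly x_{Largo} = 134/3 − (1/3)x_{Nadir}.
Plugging x_{Largo} into Nadir's best response: x_{Nadir} = 277/6 − (1/3)(134/3 − (1/3)x_{Nadir}) ⇒ (8/9)x_{Nadir} = 563/18, so x_{Nadir} = 35.1875.
Then x_{Largo} = 134/3 − (1/3)·35.1875 = 32.9375.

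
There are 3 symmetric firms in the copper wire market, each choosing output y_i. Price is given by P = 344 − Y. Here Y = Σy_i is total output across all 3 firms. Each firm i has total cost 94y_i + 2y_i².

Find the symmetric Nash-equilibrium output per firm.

31.25

A representative firm's profit is π_i = y_i(344 − Y) − 94y_i − 2y_i², with Y = y_i + Σ_{j≠i} y_j.
First-order condition: 250 − 6y_i − Σ_{j≠i} y_j = 0.
In a symmetric equilibrium every firm chooses the same y, so Σ_{j≠i} y_j = 2y. The condition becomes 250 − 8y = 0, giving y = 250/8 = 31.25.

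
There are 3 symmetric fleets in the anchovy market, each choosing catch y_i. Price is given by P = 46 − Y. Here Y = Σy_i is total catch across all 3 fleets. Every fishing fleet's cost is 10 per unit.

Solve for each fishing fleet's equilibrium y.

9

A representative fishing fleet's profit is π_i = y_i(46 − Y) − 10y_i, with Y = y_i + Σ_{j≠i} y_j.
First-order condition: 36 − 2y_i − Σ_{j≠i} y_j = 0.
Imposing symmetry (y_j = y for all j) turns Σ_{j≠i} y_j into 2y, so 36 = 4y and y = 9.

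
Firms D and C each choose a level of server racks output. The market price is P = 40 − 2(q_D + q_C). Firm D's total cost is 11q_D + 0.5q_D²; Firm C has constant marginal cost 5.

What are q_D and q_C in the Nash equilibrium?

2.875, 7.3125

Firm D's profit: π = q_D(40 − 2(q_D + q_C)) − 11q_D − 0.5q_D².
∂π/∂q_D = 29 − 5q_D − 2q_C = 0, so q_D = 5.8 − 0.4q_C.
For C: ∂π/∂q_C = 35 − 4q_C − 2q_D = 0 ⇒ q_C = 8.75 − 0.5q_D.
Substituting the second reaction function into the first: q_D = 5.8 − 0.4(8.75 − 0.5q_D), which gives 0.8q_D = 2.3 ⇒ q_D = 2.875.
Then q_C = 8.75 − 0.5·2.875 = 7.3125.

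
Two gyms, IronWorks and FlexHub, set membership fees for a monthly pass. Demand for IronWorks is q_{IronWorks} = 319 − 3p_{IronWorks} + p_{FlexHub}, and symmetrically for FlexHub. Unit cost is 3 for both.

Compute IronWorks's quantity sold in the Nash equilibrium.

IronWorks's profit: π = (p_{IronWorks} − 3)(319 − 3p_{IronWorks} + p_{FlexHub}).
∂π/∂p_{IronWorks} = 328 − 6p_{IronWorks} + p_{FlexHub} = 0 ⇒ p_{IronWorks} = 164/3 + (1/6)p_{FlexHub}.
The game is symmetric, so in equilibrium p_{FlexHub} = p_{IronWorks}: the reaction function gives (5/6)p_{IronWorks} = 164/3, hence p_{IronWorks} = 65.6.
q_{IronWorks} = 319 − 3·65.6 + 65.6 = 187.8.

187.8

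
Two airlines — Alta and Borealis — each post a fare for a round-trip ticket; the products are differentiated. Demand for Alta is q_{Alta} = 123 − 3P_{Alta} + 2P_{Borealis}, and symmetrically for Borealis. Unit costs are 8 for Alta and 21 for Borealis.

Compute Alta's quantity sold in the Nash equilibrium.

93.5625

Alta's profit: π = (P_{Alta} − 8)(123 − 3P_{Alta} + 2P_{Borealis}).
∂π/∂P_{Alta} = 147 − 6P_{Alta} + 2P_{Borealis} = 0 ⇒ P_{Alta} = 24.5 + (1/3)P_{Borealis}.
Similarly P_{Borealis} = 31 + (1/3)P_{Alta}.
Plugging P_{Borealis} into Alta's best response: P_{Alta} = 24.5 + (1/3)(31 + (1/3)P_{Alta}) ⇒ (8/9)P_{Alta} = 209/6, so P_{Alta} = 39.1875.
Then P_{Borealis} = 31 + (1/3)·39.1875 = 44.0625.
q_{Alta} = 123 − 3·39.1875 + 2·44.0625 = 93.5625.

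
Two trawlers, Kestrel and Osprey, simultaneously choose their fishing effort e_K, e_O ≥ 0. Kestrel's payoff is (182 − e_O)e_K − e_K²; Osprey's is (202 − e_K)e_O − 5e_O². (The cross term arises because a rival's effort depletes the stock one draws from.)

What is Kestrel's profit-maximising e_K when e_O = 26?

78

Expanding Kestrel's payoff: 182e_K − e_Oe_K − e_K².
∂π/∂e_K = 182 − e_O − 2e_K = 0, so e_K = 91 − 0.5e_O.
At e_O = 26: e_K = 91 − 0.5·26 = 78.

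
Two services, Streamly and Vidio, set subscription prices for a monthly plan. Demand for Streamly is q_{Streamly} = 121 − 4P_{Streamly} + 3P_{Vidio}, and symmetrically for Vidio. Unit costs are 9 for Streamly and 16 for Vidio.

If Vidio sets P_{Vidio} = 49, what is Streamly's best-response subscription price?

Streamly's profit: π = (P_{Streamly} − 9)(121 − 4P_{Streamly} + 3P_{Vidio}).
∂π/∂P_{Streamly} = 157 − 8P_{Streamly} + 3P_{Vidio} = 0 ⇒ P_{Streamly} = 19.625 + 0.375P_{Vidio}.
At P_{Vidio} = 49: P_{Streamly} = 19.625 + 0.375·49 = 38.

38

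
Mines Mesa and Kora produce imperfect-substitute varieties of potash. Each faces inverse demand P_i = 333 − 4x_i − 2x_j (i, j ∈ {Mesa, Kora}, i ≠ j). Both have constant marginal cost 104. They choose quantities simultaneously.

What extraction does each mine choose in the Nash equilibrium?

22.9

Mine Mesa's profit: π = x_{Mesa}(333 − 4x_{Mesa} − 2x_{Kora}) − 104x_{Mesa}.
∂π/∂x_{Mesa} = 229 − 8x_{Mesa} − 2x_{Kora} = 0 ⇒ x_{Mesa} = 28.625 − 0.25x_{Kora}.
By symmetry x_{Kora} = x_{Mesa}; substituting into the reaction function, 1.25x_{Mesa} = 28.625 and x_{Mesa} = 22.9.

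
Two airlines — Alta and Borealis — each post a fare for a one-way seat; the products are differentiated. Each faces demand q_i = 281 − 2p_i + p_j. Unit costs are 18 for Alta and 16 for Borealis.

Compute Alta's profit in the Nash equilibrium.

15277.52

Alta's profit: π = (p_{Alta} − 18)(281 − 2p_{Alta} + p_{Borealis}).
∂π/∂p_{Alta} = 317 − 4p_{Alta} + p_{Borealis} = 0 ⇒ p_{Alta} = 79.25 + 0.25p_{Borealis}.
Similarly p_{Borealis} = 78.25 + 0.25p_{Alta}.
Substituting the second reaction function into the first: p_{Alta} = 79.25 + 0.25(78.25 + 0.25p_{Alta}), which gives 0.9375p_{Alta} = 98.8125 ⇒ p_{Alta} = 105.4.
Then p_{Borealis} = 78.25 + 0.25·105.4 = 104.6.
q_{Alta} = 281 − 2·105.4 + 104.6 = 174.8.
Profit = (105.4 − 18)·174.8 = 15277.52.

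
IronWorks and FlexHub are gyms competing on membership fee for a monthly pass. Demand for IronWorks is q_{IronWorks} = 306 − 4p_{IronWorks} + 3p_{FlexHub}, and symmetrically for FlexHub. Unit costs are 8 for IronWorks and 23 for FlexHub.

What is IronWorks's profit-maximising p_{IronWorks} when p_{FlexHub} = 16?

IronWorks's profit: π = (p_{IronWorks} − 8)(306 − 4p_{IronWorks} + 3p_{FlexHub}).
∂π/∂p_{IronWorks} = 338 − 8p_{IronWorks} + 3p_{FlexHub} = 0 ⇒ p_{IronWorks} = 42.25 + 0.375p_{FlexHub}.
At p_{FlexHub} = 16: p_{IronWorks} = 42.25 + 0.375·16 = 48.25.

48.25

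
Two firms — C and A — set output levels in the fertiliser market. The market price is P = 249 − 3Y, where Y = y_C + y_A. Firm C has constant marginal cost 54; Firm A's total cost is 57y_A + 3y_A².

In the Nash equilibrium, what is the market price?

Firm C's profit: π = y_C(249 − 3(y_C + y_A)) − 54y_C.
∂π/∂y_C = 195 − 6y_C − 3y_A = 0, so y_C = 32.5 − 0.5y_A.
For A: ∂π/∂y_A = 192 − 12y_A − 3y_C = 0 ⇒ y_A = 16 − 0.25y_C.
Plugging y_A into C's best response: y_C = 32.5 − 0.5(16 − 0.25y_C) ⇒ 0.875y_C = 24.5, so y_C = 28.
Then y_A = 16 − 0.25·28 = 9.
Equilibrium price: P = 249 − 3·37 = 138.

138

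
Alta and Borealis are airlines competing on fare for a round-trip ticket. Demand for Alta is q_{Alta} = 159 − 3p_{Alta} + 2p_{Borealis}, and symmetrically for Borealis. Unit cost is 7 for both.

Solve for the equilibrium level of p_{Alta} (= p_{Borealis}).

Alta's profit: π = (p_{Alta} − 7)(159 − 3p_{Alta} + 2p_{Borealis}).
∂π/∂p_{Alta} = 180 − 6p_{Alta} + 2p_{Borealis} = 0 ⇒ p_{Alta} = 30 + (1/3)p_{Borealis}.
Setting p_{Alta} = p_{Borealis} in the reaction function: p_{Alta} = 30 + (1/3)p_{Alta}, so p_{Alta} = 30 / (2/3) = 45.

45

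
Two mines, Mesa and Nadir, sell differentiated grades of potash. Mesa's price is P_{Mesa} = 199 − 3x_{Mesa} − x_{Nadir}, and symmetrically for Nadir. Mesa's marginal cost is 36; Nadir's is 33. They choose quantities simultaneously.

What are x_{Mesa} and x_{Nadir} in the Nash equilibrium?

23.2, 23.8

Mine Mesa's profit: π = x_{Mesa}(199 − 3x_{Mesa} − x_{Nadir}) − 36x_{Mesa}.
∂π/∂x_{Mesa} = 163 − 6x_{Mesa} − x_{Nadir} = 0 ⇒ x_{Mesa} = 163/6 − (1/6)x_{Nadir}.
Similarly x_{Nadir} = 83/3 − (1/6)x_{Mesa}.
Substituting the second reaction function into the first: x_{Mesa} = 163/6 − (1/6)(83/3 − (1/6)x_{Mesa}), which gives (35/36)x_{Mesa} = 203/9 ⇒ x_{Mesa} = 23.2.
Then x_{Nadir} = 83/3 − (1/6)·23.2 = 23.8.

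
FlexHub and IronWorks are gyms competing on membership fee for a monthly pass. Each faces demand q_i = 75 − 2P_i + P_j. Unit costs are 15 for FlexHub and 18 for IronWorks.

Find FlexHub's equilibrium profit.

FlexHub's profit: π = (P_{FlexHub} − 15)(75 − 2P_{FlexHub} + P_{IronWorks}).
∂π/∂P_{FlexHub} = 105 − 4P_{FlexHub} + P_{IronWorks} = 0 ⇒ P_{FlexHub} = 26.25 + 0.25P_{IronWorks}.
Similarly P_{IronWorks} = 27.75 + 0.25P_{FlexHub}.
Plugging P_{IronWorks} into FlexHub's best response: P_{FlexHub} = 26.25 + 0.25(27.75 + 0.25P_{FlexHub}) ⇒ 0.9375P_{FlexHub} = 33.1875, so P_{FlexHub} = 35.4.
Then P_{IronWorks} = 27.75 + 0.25·35.4 = 36.6.
q_{FlexHub} = 75 − 2·35.4 + 36.6 = 40.8.
Profit = (35.4 − 15)·40.8 = 832.32.

832.32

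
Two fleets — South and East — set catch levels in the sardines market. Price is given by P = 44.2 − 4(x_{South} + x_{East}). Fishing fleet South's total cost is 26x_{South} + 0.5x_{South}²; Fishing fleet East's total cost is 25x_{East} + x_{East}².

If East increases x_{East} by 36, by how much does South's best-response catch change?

-16

Fishing fleet South's profit: π = x_{South}(44.2 − 4(x_{South} + x_{East})) − 26x_{South} − 0.5x_{South}².
∂π/∂x_{South} = 18.2 − 9x_{South} − 4x_{East} = 0, so x_{South} = 91/45 − (4/9)x_{East}.
The reaction-function slope is −4/9, so a 36-unit rise in x_{East} moves x_{South} by −4/9 × 36 = −16. South's best response falls — the actions are strategic substitutes.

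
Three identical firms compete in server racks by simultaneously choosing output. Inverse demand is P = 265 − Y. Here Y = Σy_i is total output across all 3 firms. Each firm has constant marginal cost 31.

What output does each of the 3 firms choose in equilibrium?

58.5

A representative firm's profit is π_i = y_i(265 − Y) − 31y_i, with Y = y_i + Σ_{j≠i} y_j.
First-order condition: 234 − 2y_i − Σ_{j≠i} y_j = 0.
In a symmetric equilibrium every firm chooses the same y, so Σ_{j≠i} y_j = 2y. The condition becomes 234 − 4y = 0, giving y = 234/4 = 58.5.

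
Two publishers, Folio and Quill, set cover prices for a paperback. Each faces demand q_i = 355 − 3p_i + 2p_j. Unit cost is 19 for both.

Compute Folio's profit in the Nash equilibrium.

Folio's profit: π = (p_{Folio} − 19)(355 − 3p_{Folio} + 2p_{Quill}).
∂π/∂p_{Folio} = 412 − 6p_{Folio} + 2p_{Quill} = 0 ⇒ p_{Folio} = 206/3 + (1/3)p_{Quill}.
Setting p_{Folio} = p_{Quill} in the reaction function: p_{Folio} = 206/3 + (1/3)p_{Folio}, so p_{Folio} = (206/3) / (2/3) = 103.
q_{Folio} = 355 − 3·103 + 2·103 = 252.
Profit = (103 − 19)·252 = 21168.

21168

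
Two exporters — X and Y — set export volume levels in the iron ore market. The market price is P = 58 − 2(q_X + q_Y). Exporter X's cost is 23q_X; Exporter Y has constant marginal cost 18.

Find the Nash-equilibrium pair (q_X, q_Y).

Exporter X's profit: π = q_X(58 − 2(q_X + q_Y)) − 23q_X.
∂π/∂q_X = 35 − 4q_X − 2q_Y = 0, so q_X = 8.75 − 0.5q_Y.
By the same steps for Y: q_Y = 10 − 0.5q_X.
Solving the two reaction functions simultaneously: (1 − (−0.5)(−0.5))q_X = 8.75 − 0.5·10, so 0.75q_X = 3.75 and q_X = 5.
Then q_Y = 10 − 0.5·5 = 7.5.

5, 7.5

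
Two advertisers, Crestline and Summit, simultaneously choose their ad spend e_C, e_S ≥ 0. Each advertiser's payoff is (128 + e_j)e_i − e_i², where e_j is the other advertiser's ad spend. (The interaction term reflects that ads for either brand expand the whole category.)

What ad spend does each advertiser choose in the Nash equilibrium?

128

Crestline's payoff is (128 + e_S)e_C − e_C².
∂π/∂e_C = 128 + e_S − 2e_C = 0, so e_C = 64 + 0.5e_S.
By symmetry e_S = e_C; substituting into the reaction function, 0.5e_C = 64 and e_C = 128.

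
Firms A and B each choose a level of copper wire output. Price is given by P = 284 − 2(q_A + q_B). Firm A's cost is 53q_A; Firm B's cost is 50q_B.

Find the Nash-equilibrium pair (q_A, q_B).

Firm A's profit: π = q_A(284 − 2(q_A + q_B)) − 53q_A.
∂π/∂q_A = 231 − 4q_A − 2q_B = 0, so q_A = 57.75 − 0.5q_B.
By the same steps for B: q_B = 58.5 − 0.5q_A.
Solving the two reaction functions simultaneously: (1 − (−0.5)(−0.5))q_A = 57.75 − 0.5·58.5, so 0.75q_A = 28.5 and q_A = 38.
Then q_B = 58.5 − 0.5·38 = 39.5.

38, 39.5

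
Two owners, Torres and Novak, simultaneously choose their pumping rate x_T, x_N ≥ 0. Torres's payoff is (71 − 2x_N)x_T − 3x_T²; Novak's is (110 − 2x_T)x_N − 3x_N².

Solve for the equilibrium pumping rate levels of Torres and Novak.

6.4375, 16.1875

Expanding Torres's payoff: 71x_T − 2x_Nx_T − 3x_T².
∂π/∂x_T = 71 − 2x_N − 6x_T = 0, so x_T = 71/6 − (1/3)x_N.
Likewise for Novak: x_N = 55/3 − (1/3)x_T.
Plugging x_N into Torres's best response: x_T = 71/6 − (1/3)(55/3 − (1/3)x_T) ⇒ (8/9)x_T = 103/18, so x_T = 6.4375.
Then x_N = 55/3 − (1/3)·6.4375 = 16.1875.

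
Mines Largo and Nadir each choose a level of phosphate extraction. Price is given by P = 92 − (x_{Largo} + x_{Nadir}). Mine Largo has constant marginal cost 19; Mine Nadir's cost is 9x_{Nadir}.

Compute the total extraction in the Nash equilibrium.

52

Mine Largo's profit: π = x_{Largo}(92 − (x_{Largo} + x_{Nadir})) − 19x_{Largo}.
∂π/∂x_{Largo} = 73 − 2x_{Largo} − x_{Nadir} = 0, so x_{Largo} = 36.5 − 0.5x_{Nadir}.
By the same steps for Nadir: x_{Nadir} = 41.5 − 0.5x_{Largo}.
Plugging x_{Nadir} into Largo's best response: x_{Largo} = 36.5 − 0.5(41.5 − 0.5x_{Largo}) ⇒ 0.75x_{Largo} = 15.75, so x_{Largo} = 21.
Then x_{Nadir} = 41.5 − 0.5·21 = 31.
Total extraction: 21 + 31 = 52.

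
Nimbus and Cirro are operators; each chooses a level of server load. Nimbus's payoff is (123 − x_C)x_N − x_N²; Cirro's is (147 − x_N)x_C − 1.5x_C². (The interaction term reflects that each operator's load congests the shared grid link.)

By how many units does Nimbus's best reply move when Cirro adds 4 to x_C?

Expanding Nimbus's payoff: 123x_N − x_Cx_N − x_N².
∂π/∂x_N = 123 − x_C − 2x_N = 0, so x_N = 61.5 − 0.5x_C.
The reaction-function slope is −0.5, so a 4-unit rise in x_C moves x_N by −0.5 × 4 = −2. Nimbus's best response falls — the actions are strategic substitutes.

-2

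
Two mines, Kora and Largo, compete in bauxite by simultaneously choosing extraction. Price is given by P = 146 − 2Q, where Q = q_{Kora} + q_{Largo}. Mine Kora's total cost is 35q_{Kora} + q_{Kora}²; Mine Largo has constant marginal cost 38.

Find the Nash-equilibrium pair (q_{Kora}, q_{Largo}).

11.4, 21.3

Mine Kora's profit: π = q_{Kora}(146 − 2(q_{Kora} + q_{Largo})) − 35q_{Kora} − q_{Kora}².
∂π/∂q_{Kora} = 111 − 6q_{Kora} − 2q_{Largo} = 0, so q_{Kora} = 18.5 − (1/3)q_{Largo}.
For Largo: ∂π/∂q_{Largo} = 108 − 4q_{Largo} − 2q_{Kora} = 0 ⇒ q_{Largo} = 27 − 0.5q_{Kora}.
Plugging q_{Largo} into Kora's best response: q_{Kora} = 18.5 − (1/3)(27 − 0.5q_{Kora}) ⇒ (5/6)q_{Kora} = 9.5, so q_{Kora} = 11.4.
Then q_{Largo} = 27 − 0.5·11.4 = 21.3.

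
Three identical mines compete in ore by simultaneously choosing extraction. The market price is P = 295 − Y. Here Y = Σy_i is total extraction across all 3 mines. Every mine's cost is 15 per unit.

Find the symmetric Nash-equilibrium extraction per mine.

A representative mine's profit is π_i = y_i(295 − Y) − 15y_i, with Y = y_i + Σ_{j≠i} y_j.
First-order condition: 280 − 2y_i − Σ_{j≠i} y_j = 0.
In a symmetric equilibrium every mine chooses the same y, so Σ_{j≠i} y_j = 2y. The condition becomes 280 − 4y = 0, giving y = 280/4 = 70.

70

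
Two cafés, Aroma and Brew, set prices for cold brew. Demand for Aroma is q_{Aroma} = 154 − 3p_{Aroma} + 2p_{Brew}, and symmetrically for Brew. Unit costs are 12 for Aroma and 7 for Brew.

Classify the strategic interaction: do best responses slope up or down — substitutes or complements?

Aroma's profit: π = (p_{Aroma} − 12)(154 − 3p_{Aroma} + 2p_{Brew}).
∂π/∂p_{Aroma} = 190 − 6p_{Aroma} + 2p_{Brew} = 0 ⇒ p_{Aroma} = 95/3 + (1/3)p_{Brew}.
The best-response slope dp_{Aroma}/dp_{Brew} = 1/3 > 0: the reaction function is upward-sloping, so the choices are strategic complements.

strategic complements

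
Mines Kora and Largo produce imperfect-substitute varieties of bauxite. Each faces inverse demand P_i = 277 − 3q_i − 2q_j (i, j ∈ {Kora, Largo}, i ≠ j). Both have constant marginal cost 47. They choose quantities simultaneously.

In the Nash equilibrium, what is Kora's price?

Mine Kora's profit: π = q_{Kora}(277 − 3q_{Kora} − 2q_{Largo}) − 47q_{Kora}.
∂π/∂q_{Kora} = 230 − 6q_{Kora} − 2q_{Largo} = 0 ⇒ q_{Kora} = 115/3 − (1/3)q_{Largo}.
Setting q_{Kora} = q_{Largo} in the reaction function: q_{Kora} = 115/3 − (1/3)q_{Kora}, so q_{Kora} = (115/3) / (4/3) = 28.75.
P_{Kora} = 277 − 3·28.75 − 2·28.75 = 133.25.

133.25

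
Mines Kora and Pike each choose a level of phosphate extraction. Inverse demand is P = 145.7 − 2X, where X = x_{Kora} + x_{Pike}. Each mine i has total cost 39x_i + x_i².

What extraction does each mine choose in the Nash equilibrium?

Mine Kora's profit: π = x_{Kora}(145.7 − 2(x_{Kora} + x_{Pike})) − 39x_{Kora} − x_{Kora}².
∂π/∂x_{Kora} = 106.7 − 6x_{Kora} − 2x_{Pike} = 0, so x_{Kora} = 1067/60 − (1/3)x_{Pike}.
By symmetry x_{Pike} = x_{Kora}; substituting into the reaction function, (4/3)x_{Kora} = 1067/60 and x_{Kora} = 13.3375.

13.3375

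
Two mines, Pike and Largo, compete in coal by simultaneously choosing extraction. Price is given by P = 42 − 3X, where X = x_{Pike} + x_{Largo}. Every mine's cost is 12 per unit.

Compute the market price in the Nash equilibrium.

Mine Pike's profit: π = x_{Pike}(42 − 3(x_{Pike} + x_{Largo})) − 12x_{Pike}.
∂π/∂x_{Pike} = 30 − 6x_{Pike} − 3x_{Largo} = 0, so x_{Pike} = 5 − 0.5x_{Largo}.
The game is symmetric, so in equilibrium x_{Largo} = x_{Pike}: the reaction function gives 1.5x_{Pike} = 5, hence x_{Pike} = 10/3.
Equilibrium price: P = 42 − 3·(20/3) = 22.

22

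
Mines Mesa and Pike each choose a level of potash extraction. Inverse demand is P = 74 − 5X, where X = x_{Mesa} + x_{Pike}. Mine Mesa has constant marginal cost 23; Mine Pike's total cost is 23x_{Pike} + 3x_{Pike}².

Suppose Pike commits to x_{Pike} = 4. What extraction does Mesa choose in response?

3.1

Mine Mesa's profit: π = x_{Mesa}(74 − 5(x_{Mesa} + x_{Pike})) − 23x_{Mesa}.
∂π/∂x_{Mesa} = 51 − 10x_{Mesa} − 5x_{Pike} = 0, so x_{Mesa} = 5.1 − 0.5x_{Pike}.
At x_{Pike} = 4: x_{Mesa} = 5.1 − 0.5·4 = 3.1.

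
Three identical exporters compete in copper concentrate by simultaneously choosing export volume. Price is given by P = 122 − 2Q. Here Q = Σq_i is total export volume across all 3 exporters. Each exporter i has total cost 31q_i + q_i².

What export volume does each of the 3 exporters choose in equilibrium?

9.1

A representative exporter's profit is π_i = q_i(122 − 2Q) − 31q_i − q_i², with Q = q_i + Σ_{j≠i} q_j.
First-order condition: 91 − 6q_i − 2Σ_{j≠i} q_j = 0.
With identical exporters, set every q_j = q: then 91 − 6q − 4q = 0, i.e. q = 91/10 = 9.1.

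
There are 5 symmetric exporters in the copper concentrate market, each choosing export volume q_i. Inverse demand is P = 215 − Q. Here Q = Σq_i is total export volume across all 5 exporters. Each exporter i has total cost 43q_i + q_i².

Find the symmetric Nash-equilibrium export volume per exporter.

A representative exporter's profit is π_i = q_i(215 − Q) − 43q_i − q_i², with Q = q_i + Σ_{j≠i} q_j.
First-order condition: 172 − 4q_i − Σ_{j≠i} q_j = 0.
With identical exporters, set every q_j = q: then 172 − 4q − 4q = 0, i.e. q = 172/8 = 21.5.

21.5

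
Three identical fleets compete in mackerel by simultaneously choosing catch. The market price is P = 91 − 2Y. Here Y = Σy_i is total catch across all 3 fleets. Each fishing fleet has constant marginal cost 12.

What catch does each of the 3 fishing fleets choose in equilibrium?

9.875

A representative fishing fleet's profit is π_i = y_i(91 − 2Y) − 12y_i, with Y = y_i + Σ_{j≠i} y_j.
First-order condition: 79 − 4y_i − 2Σ_{j≠i} y_j = 0.
With identical fishing fleets, set every y_j = y: then 79 − 4y − 4y = 0, i.e. y = 79/8 = 9.875.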